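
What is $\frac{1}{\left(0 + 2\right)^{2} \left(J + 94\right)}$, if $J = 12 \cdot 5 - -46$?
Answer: $\frac{1}{800} \approx 0.00125$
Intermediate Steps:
$J = 106$ ($J = 60 + 46 = 106$)
$\frac{1}{\left(0 + 2\right)^{2} \left(J + 94\right)} = \frac{1}{\left(0 + 2\right)^{2} \left(106 + 94\right)} = \frac{1}{2^{2} \cdot 200} = \frac{1}{4 \cdot 200} = \frac{1}{800}$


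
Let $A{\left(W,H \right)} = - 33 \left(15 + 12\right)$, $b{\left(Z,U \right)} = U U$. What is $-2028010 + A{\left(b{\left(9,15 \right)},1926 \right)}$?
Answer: $-2028901$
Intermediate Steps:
$b{\left(Z,U \right)} = U^{2}$
$A{\left(W,H \right)} = -891$ ($A{\left(W,H \right)} = \left(-33\right) 27 = -891$)
$-2028010 + A{\left(b{\left(9,15 \right)},1926 \right)} = -2028010 - 891 = -2028901$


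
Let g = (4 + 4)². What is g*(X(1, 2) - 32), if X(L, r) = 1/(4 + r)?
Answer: -6112/3 ≈ -2037.3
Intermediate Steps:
g = 64 (g = 8² = 64)
g*(X(1, 2) - 32) = 64*(1/(4 + 2) - 32) = 64*(1/6 - 32) = 64*(⅙ - 32) = 64*(-191/6) = -6112/3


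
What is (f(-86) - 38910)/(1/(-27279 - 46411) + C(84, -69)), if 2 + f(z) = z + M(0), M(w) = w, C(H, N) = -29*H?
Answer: 2873762620/179508841 ≈ 16.009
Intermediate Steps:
f(z) = -2 + z (f(z) = -2 + (z + 0) = -2 + z)
(f(-86) - 38910)/(1/(-27279 - 46411) + C(84, -69)) = ((-2 - 86) - 38910)/(1/(-27279 - 46411) - 29*84) = (-88 - 38910)/(1/(-73690) - 2436) = -38998/(-1/73690 - 2436) = -38998/(-179508841/73690) = -38998*(-73690/179508841) = 2873762620/179508841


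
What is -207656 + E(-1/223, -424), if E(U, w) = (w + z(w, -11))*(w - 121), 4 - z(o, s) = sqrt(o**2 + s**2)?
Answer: 21244 + 545*sqrt(179897) ≈ 2.5240e+5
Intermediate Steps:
z(o, s) = 4 - sqrt(o**2 + s**2)
E(U, w) = (-121 + w)*(4 + w - sqrt(121 + w**2)) (E(U, w) = (w + (4 - sqrt(w**2 + (-11)**2)))*(w - 121) = (w + (4 - sqrt(w**2 + 121)))*(-121 + w) = (w + (4 - sqrt(121 + w**2)))*(-121 + w) = (4 + w - sqrt(121 + w**2))*(-121 + w) = (-121 + w)*(4 + w - sqrt(121 + w**2)))
-207656 + E(-1/223, -424) = -207656 + (-484 + (-424)**2 - 117*(-424) + 121*sqrt(121 + (-424)**2) - 1*(-424)*sqrt(121 + (-424)**2)) = -207656 + (-484 + 179776 + 49608 + 121*sqrt(121 + 179776) - 1*(-424)*sqrt(121 + 179776)) = -207656 + (-484 + 179776 + 49608 + 121*sqrt(179897) - 1*(-424)*sqrt(179897)) = -207656 + (-484 + 179776 + 49608 + 121*sqrt(179897) + 424*sqrt(179897)) = -207656 + (228900 + 545*sqrt(179897)) = 21244 + 545*sqrt(179897)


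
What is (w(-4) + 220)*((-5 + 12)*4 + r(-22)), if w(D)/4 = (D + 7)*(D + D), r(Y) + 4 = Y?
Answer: 248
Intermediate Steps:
r(Y) = -4 + Y
w(D) = 8*D*(7 + D) (w(D) = 4*((D + 7)*(D + D)) = 4*((7 + D)*(2*D)) = 4*(2*D*(7 + D)) = 8*D*(7 + D))
(w(-4) + 220)*((-5 + 12)*4 + r(-22)) = (8*(-4)*(7 - 4) + 220)*((-5 + 12)*4 + (-4 - 22)) = (8*(-4)*3 + 220)*(7*4 - 26) = (-96 + 220)*(28 - 26) = 124*2 = 248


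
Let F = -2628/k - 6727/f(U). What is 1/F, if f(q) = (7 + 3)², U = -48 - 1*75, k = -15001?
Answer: -1500100/100648927 ≈ -0.014904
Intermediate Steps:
U = -123 (U = -48 - 75 = -123)
f(q) = 100 (f(q) = 10² = 100)
F = -100648927/1500100 (F = -2628/(-15001) - 6727/100 = -2628*(-1/15001) - 6727*1/100 = 2628/15001 - 6727/100 = -100648927/1500100 ≈ -67.095)
1/F = 1/(-100648927/1500100) = -1500100/100648927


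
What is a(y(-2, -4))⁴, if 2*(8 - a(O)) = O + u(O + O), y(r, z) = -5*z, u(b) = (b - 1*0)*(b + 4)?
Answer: 605165749776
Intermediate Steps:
u(b) = b*(4 + b) (u(b) = (b + 0)*(4 + b) = b*(4 + b))
a(O) = 8 - O/2 - O*(4 + 2*O) (a(O) = 8 - (O + (O + O)*(4 + (O + O)))/2 = 8 - (O + (2*O)*(4 + 2*O))/2 = 8 - (O + 2*O*(4 + 2*O))/2 = 8 + (-O/2 - O*(4 + 2*O)) = 8 - O/2 - O*(4 + 2*O))
a(y(-2, -4))⁴ = (8 - (-5)*(-4)/2 - 2*(-5*(-4))*(2 - 5*(-4)))⁴ = (8 - ½*20 - 2*20*(2 + 20))⁴ = (8 - 10 - 2*20*22)⁴ = (8 - 10 - 880)⁴ = (-882)⁴ = 605165749776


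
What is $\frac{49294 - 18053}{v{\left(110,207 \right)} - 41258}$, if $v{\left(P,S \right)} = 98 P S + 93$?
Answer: $\frac{31241}{2190295} \approx 0.014263$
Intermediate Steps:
$v{\left(P,S \right)} = 93 + 98 P S$ ($v{\left(P,S \right)} = 98 P S + 93 = 93 + 98 P S$)
$\frac{49294 - 18053}{v{\left(110,207 \right)} - 41258} = \frac{49294 - 18053}{\left(93 + 98 \cdot 110 \cdot 207\right) - 41258} = \frac{31241}{\left(93 + 2231460\right) - 41258} = \frac{31241}{2231553 - 41258} = \frac{31241}{2190295}$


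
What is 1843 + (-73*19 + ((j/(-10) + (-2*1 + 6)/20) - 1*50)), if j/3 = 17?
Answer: 4011/10 ≈ 401.10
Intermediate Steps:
j = 51 (j = 3*17 = 51)
1843 + (-73*19 + ((j/(-10) + (-2*1 + 6)/20) - 1*50)) = 1843 + (-73*19 + ((51/(-10) + (-2*1 + 6)/20) - 1*50)) = 1843 + (-1387 + ((51*(-1/10) + (-2 + 6)*(1/20)) - 50)) = 1843 + (-1387 + ((-51/10 + 4*(1/20)) - 50)) = 1843 + (-1387 + ((-51/10 + 1/5) - 50)) = 1843 + (-1387 + (-49/10 - 50)) = 1843 + (-1387 - 549/10) = 1843 - 14419/10 = 4011/10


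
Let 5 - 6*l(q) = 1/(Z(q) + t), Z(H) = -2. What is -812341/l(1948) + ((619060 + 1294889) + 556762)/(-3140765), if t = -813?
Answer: -6238110017523943/6400879070 ≈ -9.7457e+5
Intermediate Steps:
l(q) = 2038/2445 (l(q) = ⅚ - 1/(6*(-2 - 813)) = ⅚ - ⅙/(-815) = ⅚ - ⅙*(-1/815) = ⅚ + 1/4890 = 2038/2445)
-812341/l(1948) + ((619060 + 1294889) + 556762)/(-3140765) = -812341/2038/2445 + ((619060 + 1294889) + 556762)/(-3140765) = -812341*2445/2038 + (1913949 + 556762)*(-1/3140765) = -1986173745/2038 + 2470711*(-1/3140765) = -1986173745/2038 - 2470711/3140765 = -6238110017523943/6400879070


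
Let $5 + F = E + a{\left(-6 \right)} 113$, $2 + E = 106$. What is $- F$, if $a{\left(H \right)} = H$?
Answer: $579$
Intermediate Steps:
$E = 104$ ($E = -2 + 106 = 104$)
$F = -579$ ($F = -5 + \left(104 - 678\right) = -5 - 574 = -579$)
$- F = \left(-1\right) \left(-579\right) = 579$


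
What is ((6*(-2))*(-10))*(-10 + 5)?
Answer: -600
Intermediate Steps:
((6*(-2))*(-10))*(-10 + 5) = -12*(-10)*(-5) = 120*(-5) = -600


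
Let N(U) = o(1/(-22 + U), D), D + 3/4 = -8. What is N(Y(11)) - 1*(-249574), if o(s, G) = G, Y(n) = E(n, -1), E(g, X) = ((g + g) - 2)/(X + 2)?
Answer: 998261/4 ≈ 2.4957e+5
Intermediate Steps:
E(g, X) = (-2 + 2*g)/(2 + X) (E(g, X) = (2*g - 2)/(2 + X) = (-2 + 2*g)/(2 + X))
Y(n) = -2 + 2*n (Y(n) = 2*(-1 + n)/(2 - 1) = 2*(-1 + n)/1 = 2*1*(-1 + n) = -2 + 2*n)
D = -35/4 (D = -¾ - 8 = -35/4 ≈ -8.7500)
N(U) = -35/4
N(Y(11)) - 1*(-249574) = -35/4 - 1*(-249574) = -35/4 + 249574 = 998261/4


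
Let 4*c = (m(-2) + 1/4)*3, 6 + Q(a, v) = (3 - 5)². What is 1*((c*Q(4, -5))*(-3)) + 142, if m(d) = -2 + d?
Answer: 1001/8 ≈ 125.13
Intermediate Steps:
Q(a, v) = -2 (Q(a, v) = -6 + (3 - 5)² = -6 + (-2)² = -6 + 4 = -2)
c = -45/16 (c = (((-2 - 2) + 1/4)*3)/4 = ((-4 + 1*(¼))*3)/4 = ((-4 + ¼)*3)/4 = (-15/4*3)/4 = (¼)*(-45/4) = -45/16 ≈ -2.8125)
1*((c*Q(4, -5))*(-3)) + 142 = 1*(-45/16*(-2)*(-3)) + 142 = 1*((45/8)*(-3)) + 142 = 1*(-135/8) + 142 = -135/8 + 142 = 1001/8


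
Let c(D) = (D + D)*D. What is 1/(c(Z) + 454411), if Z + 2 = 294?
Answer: 1/624939 ≈ 1.6002e-6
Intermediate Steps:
Z = 292 (Z = -2 + 294 = 292)
c(D) = 2*D² (c(D) = (2*D)*D = 2*D²)
1/(c(Z) + 454411) = 1/(2*292² + 454411) = 1/(2*85264 + 454411) = 1/(170528 + 454411) = 1/624939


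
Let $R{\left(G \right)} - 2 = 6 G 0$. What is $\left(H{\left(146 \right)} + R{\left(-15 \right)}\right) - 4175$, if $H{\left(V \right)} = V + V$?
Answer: $-3881$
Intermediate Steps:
$R{\left(G \right)} = 2$ ($R{\left(G \right)} = 2 + 6 G 0 = 2 + 0 = 2$)
$H{\left(V \right)} = 2 V$
$\left(H{\left(146 \right)} + R{\left(-15 \right)}\right) - 4175 = \left(2 \cdot 146 + 2\right) - 4175 = \left(292 + 2\right) - 4175 = 294 - 4175 = -3881$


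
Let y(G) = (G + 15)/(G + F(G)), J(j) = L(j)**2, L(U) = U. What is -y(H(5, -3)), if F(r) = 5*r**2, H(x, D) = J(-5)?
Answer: -4/315 ≈ -0.012698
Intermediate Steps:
J(j) = j**2
H(x, D) = 25 (H(x, D) = (-5)**2 = 25)
y(G) = (15 + G)/(G + 5*G**2) (y(G) = (G + 15)/(G + 5*G**2) = (15 + G)/(G + 5*G**2))
-y(H(5, -3)) = -(15 + 25)/(25*(1 + 5*25)) = -40/(25*(1 + 125)) = -40/(25*126) = -1*4/315 = -4/315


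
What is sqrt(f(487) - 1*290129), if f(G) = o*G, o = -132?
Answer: I*sqrt(354413) ≈ 595.33*I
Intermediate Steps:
f(G) = -132*G
sqrt(f(487) - 1*290129) = sqrt(-132*487 - 1*290129) = sqrt(-64284 - 290129) = sqrt(-354413) = I*sqrt(354413)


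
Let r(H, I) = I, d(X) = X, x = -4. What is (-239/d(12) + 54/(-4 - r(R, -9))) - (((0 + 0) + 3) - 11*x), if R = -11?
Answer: -3367/60 ≈ -56.117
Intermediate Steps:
(-239/d(12) + 54/(-4 - r(R, -9))) - (((0 + 0) + 3) - 11*x) = (-239/12 + 54/(-4 - 1*(-9))) - (((0 + 0) + 3) - 11*(-4)) = (-239*1/12 + 54/(-4 + 9)) - ((0 + 3) + 44) = (-239/12 + 54/5) - (3 + 44) = (-239/12 + 54*(⅕)) - 1*47 = (-239/12 + 54/5) - 47 = -547/60 - 47 = -3367/60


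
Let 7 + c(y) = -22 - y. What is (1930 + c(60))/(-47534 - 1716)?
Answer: -1841/49250 ≈ -0.037381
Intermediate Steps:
c(y) = -29 - y (c(y) = -7 + (-22 - y) = -29 - y)
(1930 + c(60))/(-47534 - 1716) = (1930 + (-29 - 1*60))/(-47534 - 1716) = (1930 + (-29 - 60))/(-49250) = (1930 - 89)*(-1/49250) = 1841*(-1/49250) = -1841/49250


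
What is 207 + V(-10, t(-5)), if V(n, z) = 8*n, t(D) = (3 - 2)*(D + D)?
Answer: 127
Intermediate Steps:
t(D) = 2*D (t(D) = 1*(2*D) = 2*D)
207 + V(-10, t(-5)) = 207 + 8*(-10) = 207 - 80 = 127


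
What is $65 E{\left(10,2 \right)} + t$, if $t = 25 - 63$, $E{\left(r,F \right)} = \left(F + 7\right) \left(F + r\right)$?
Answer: $6982$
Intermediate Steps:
$E{\left(r,F \right)} = \left(7 + F\right) \left(F + r\right)$
$t = -38$ ($t = 25 - 63 = -38$)
$65 E{\left(10,2 \right)} + t = 65 \left(2^{2} + 7 \cdot 2 + 7 \cdot 10 + 2 \cdot 10\right) - 38 = 65 \left(4 + 14 + 70 + 20\right) - 38 = 65 \cdot 108 - 38 = 7020 - 38 = 6982$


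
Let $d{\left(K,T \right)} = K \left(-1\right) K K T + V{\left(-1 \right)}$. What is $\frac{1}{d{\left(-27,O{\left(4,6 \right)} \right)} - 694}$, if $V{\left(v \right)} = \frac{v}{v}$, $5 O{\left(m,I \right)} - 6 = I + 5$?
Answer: $\frac{5}{331146} \approx 1.5099 \cdot 10^{-5}$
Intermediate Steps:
$O{\left(m,I \right)} = \frac{11}{5} + \frac{I}{5}$ ($O{\left(m,I \right)} = \frac{6}{5} + \frac{I + 5}{5} = \frac{6}{5} + \frac{5 + I}{5} = \frac{6}{5} + \left(1 + \frac{I}{5}\right) = \frac{11}{5} + \frac{I}{5}$)
$V{\left(v \right)} = 1$
$d{\left(K,T \right)} = 1 - T K^{3}$ ($d{\left(K,T \right)} = K \left(-1\right) K K T + 1 = - K K K T + 1 = - K^{2} K T + 1 = - K^{3} T + 1 = - T K^{3} + 1 = 1 - T K^{3}$)
$\frac{1}{d{\left(-27,O{\left(4,6 \right)} \right)} - 694} = \frac{1}{\left(1 - \left(\frac{11}{5} + \frac{1}{5} \cdot 6\right) \left(-27\right)^{3}\right) - 694} = \frac{1}{\left(1 - \left(\frac{11}{5} + \frac{6}{5}\right) \left(-19683\right)\right) - 694} = \frac{1}{\left(1 - \frac{17}{5} \left(-19683\right)\right) - 694} = \frac{1}{\left(1 + \frac{334611}{5}\right) - 694} = \frac{1}{\frac{334616}{5} - 694} = \frac{1}{\frac{331146}{5}} = \frac{5}{331146}$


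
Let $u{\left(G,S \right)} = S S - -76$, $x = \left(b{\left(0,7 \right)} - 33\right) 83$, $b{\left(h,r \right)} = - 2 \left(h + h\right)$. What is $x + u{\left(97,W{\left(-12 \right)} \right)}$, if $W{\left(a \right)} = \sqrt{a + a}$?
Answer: $-2687$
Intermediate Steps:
$W{\left(a \right)} = \sqrt{2} \sqrt{a}$ ($W{\left(a \right)} = \sqrt{2 a} = \sqrt{2} \sqrt{a}$)
$b{\left(h,r \right)} = - 4 h$ ($b{\left(h,r \right)} = - 2 \cdot 2 h = - 4 h$)
$x = -2739$ ($x = \left(\left(-4\right) 0 - 33\right) 83 = \left(0 - 33\right) 83 = \left(-33\right) 83 = -2739$)
$u{\left(G,S \right)} = 76 + S^{2}$ ($u{\left(G,S \right)} = S^{2} + 76 = 76 + S^{2}$)
$x + u{\left(97,W{\left(-12 \right)} \right)} = -2739 + \left(76 + \left(\sqrt{2} \sqrt{-12}\right)^{2}\right) = -2739 + \left(76 + \left(\sqrt{2} \cdot 2 i \sqrt{3}\right)^{2}\right) = -2739 + \left(76 + \left(2 i \sqrt{6}\right)^{2}\right) = -2739 + \left(76 - 24\right) = -2739 + 52 = -2687$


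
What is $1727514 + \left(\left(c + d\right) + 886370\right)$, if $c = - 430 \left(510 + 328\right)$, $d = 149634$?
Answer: $2403178$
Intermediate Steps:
$c = -360340$ ($c = \left(-430\right) 838 = -360340$)
$1727514 + \left(\left(c + d\right) + 886370\right) = 1727514 + \left(\left(-360340 + 149634\right) + 886370\right) = 1727514 + \left(-210706 + 886370\right) = 1727514 + 675664 = 2403178$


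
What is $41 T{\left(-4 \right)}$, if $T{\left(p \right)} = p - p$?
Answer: $0$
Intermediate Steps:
$T{\left(p \right)} = 0$
$41 T{\left(-4 \right)} = 41 \cdot 0 = 0$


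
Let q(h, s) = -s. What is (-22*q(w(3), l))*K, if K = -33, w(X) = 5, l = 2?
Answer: -1452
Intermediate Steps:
(-22*q(w(3), l))*K = -(-22)*2*(-33) = -22*(-2)*(-33) = 44*(-33) = -1452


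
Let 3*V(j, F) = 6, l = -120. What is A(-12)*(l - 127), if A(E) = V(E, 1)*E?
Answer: 5928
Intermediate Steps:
V(j, F) = 2 (V(j, F) = (⅓)*6 = 2)
A(E) = 2*E
A(-12)*(l - 127) = (2*(-12))*(-120 - 127) = -24*(-247) = 5928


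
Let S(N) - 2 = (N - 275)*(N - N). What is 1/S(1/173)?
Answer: ½ ≈ 0.50000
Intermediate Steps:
S(N) = 2 (S(N) = 2 + (N - 275)*(N - N) = 2 + (-275 + N)*0 = 2 + 0 = 2)
1/S(1/173) = 1/2 = ½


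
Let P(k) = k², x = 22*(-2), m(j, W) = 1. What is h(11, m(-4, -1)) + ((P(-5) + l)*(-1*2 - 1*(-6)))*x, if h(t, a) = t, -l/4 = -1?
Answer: -5093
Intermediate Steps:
l = 4 (l = -4*(-1) = 4)
x = -44
h(11, m(-4, -1)) + ((P(-5) + l)*(-1*2 - 1*(-6)))*x = 11 + (((-5)² + 4)*(-1*2 - 1*(-6)))*(-44) = 11 + ((25 + 4)*(-2 + 6))*(-44) = 11 + (29*4)*(-44) = 11 + 116*(-44) = 11 - 5104 = -5093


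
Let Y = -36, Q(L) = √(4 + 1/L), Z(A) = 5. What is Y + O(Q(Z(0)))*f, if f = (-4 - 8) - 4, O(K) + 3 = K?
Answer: 12 - 16*√105/5 ≈ -20.790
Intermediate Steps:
O(K) = -3 + K
f = -16 (f = -12 - 4 = -16)
Y + O(Q(Z(0)))*f = -36 + (-3 + √(4 + 1/5))*(-16) = -36 + (-3 + √(4 + ⅕))*(-16) = -36 + (-3 + √(21/5))*(-16) = -36 + (-3 + √105/5)*(-16) = -36 + (48 - 16*√105/5) = 12 - 16*√105/5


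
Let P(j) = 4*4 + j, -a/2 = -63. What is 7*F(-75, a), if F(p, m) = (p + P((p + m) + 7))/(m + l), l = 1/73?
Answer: -511/9199 ≈ -0.055550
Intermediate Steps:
l = 1/73 ≈ 0.013699
a = 126 (a = -2*(-63) = 126)
P(j) = 16 + j
F(p, m) = (23 + m + 2*p)/(1/73 + m) (F(p, m) = (p + (16 + ((p + m) + 7)))/(m + 1/73) = (p + (16 + ((m + p) + 7)))/(1/73 + m) = (p + (16 + (7 + m + p)))/(1/73 + m) = (p + (23 + m + p))/(1/73 + m) = (23 + m + 2*p)/(1/73 + m))
7*F(-75, a) = 7*(73*(23 + 126 + 2*(-75))/(1 + 73*126)) = 7*(73*(23 + 126 - 150)/(1 + 9198)) = 7*(73*(-1)/9199) = 7*(73*(1/9199)*(-1)) = 7*(-73/9199) = -511/9199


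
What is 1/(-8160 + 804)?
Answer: -1/7356 ≈ -0.00013594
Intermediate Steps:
1/(-8160 + 804) = 1/(-7356) = -1/7356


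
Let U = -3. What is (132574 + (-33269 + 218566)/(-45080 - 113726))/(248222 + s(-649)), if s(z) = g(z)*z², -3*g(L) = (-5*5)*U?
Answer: -21053361347/1632812007218 ≈ -0.012894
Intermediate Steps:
g(L) = -25 (g(L) = -(-5*5)*(-3)/3 = -(-25)*(-3)/3 = -⅓*75 = -25)
s(z) = -25*z²
(132574 + (-33269 + 218566)/(-45080 - 113726))/(248222 + s(-649)) = (132574 + (-33269 + 218566)/(-45080 - 113726))/(248222 - 25*(-649)²) = (132574 + 185297/(-158806))/(248222 - 25*421201) = (132574 + 185297*(-1/158806))/(248222 - 10530025) = (132574 - 185297/158806)/(-10281803) = (21053361347/158806)*(-1/10281803) = -21053361347/1632812007218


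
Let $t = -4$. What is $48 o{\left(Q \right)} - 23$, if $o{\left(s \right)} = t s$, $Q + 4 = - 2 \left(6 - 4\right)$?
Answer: $1513$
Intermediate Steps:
$Q = -8$ ($Q = -4 - 2 \left(6 - 4\right) = -4 - 4 = -8$)
$o{\left(s \right)} = - 4 s$
$48 o{\left(Q \right)} - 23 = 48 \left(\left(-4\right) \left(-8\right)\right) - 23 = 48 \cdot 32 - 23 = 1536 - 23 = 1513$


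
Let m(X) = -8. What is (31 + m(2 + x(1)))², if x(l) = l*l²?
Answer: 529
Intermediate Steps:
x(l) = l³
(31 + m(2 + x(1)))² = (31 - 8)² = 23² = 529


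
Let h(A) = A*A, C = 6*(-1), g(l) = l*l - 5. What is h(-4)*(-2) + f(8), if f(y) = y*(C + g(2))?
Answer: -88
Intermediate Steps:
g(l) = -5 + l**2 (g(l) = l**2 - 5 = -5 + l**2)
C = -6
f(y) = -7*y (f(y) = y*(-6 + (-5 + 2**2)) = y*(-6 + (-5 + 4)) = y*(-6 - 1) = y*(-7) = -7*y)
h(A) = A**2
h(-4)*(-2) + f(8) = (-4)**2*(-2) - 7*8 = 16*(-2) - 56 = -32 - 56 = -88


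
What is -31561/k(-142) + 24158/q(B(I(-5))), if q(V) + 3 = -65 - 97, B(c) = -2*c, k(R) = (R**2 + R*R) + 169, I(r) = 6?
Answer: -327844697/2227335 ≈ -147.19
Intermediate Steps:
k(R) = 169 + 2*R**2 (k(R) = (R**2 + R**2) + 169 = 2*R**2 + 169 = 169 + 2*R**2)
q(V) = -165 (q(V) = -3 + (-65 - 97) = -3 - 162 = -165)
-31561/k(-142) + 24158/q(B(I(-5))) = -31561/(169 + 2*(-142)**2) + 24158/(-165) = -31561/(169 + 2*20164) + 24158*(-1/165) = -31561/(169 + 40328) - 24158/165 = -31561/40497 - 24158/165 = -327844697/2227335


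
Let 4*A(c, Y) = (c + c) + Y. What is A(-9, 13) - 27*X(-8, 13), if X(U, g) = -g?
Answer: 1399/4 ≈ 349.75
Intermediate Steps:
A(c, Y) = c/2 + Y/4 (A(c, Y) = ((c + c) + Y)/4 = (2*c + Y)/4 = (Y + 2*c)/4 = c/2 + Y/4)
A(-9, 13) - 27*X(-8, 13) = ((½)*(-9) + (¼)*13) - (-27)*13 = (-9/2 + 13/4) - 27*(-13) = -5/4 + 351 = 1399/4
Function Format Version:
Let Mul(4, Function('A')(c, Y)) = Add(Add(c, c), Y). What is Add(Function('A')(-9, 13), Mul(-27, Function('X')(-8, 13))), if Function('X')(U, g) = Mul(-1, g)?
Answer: Rational(1399, 4) ≈ 349.75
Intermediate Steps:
Function('A')(c, Y) = Add(Mul(Rational(1, 2), c), Mul(Rational(1, 4), Y)) (Function('A')(c, Y) = Mul(Rational(1, 4), Add(Add(c, c), Y)) = Mul(Rational(1, 4), Add(Mul(2, c), Y)) = Mul(Rational(1, 4), Add(Y, Mul(2, c))) = Add(Mul(Rational(1, 2), c), Mul(Rational(1, 4), Y)))
Add(Function('A')(-9, 13), Mul(-27, Function('X')(-8, 13))) = Add(Add(Mul(Rational(1, 2), -9), Mul(Rational(1, 4), 13)), Mul(-27, Mul(-1, 13))) = Add(Add(Rational(-9, 2), Rational(13, 4)), Mul(-27, -13)) = Add(Rational(-5, 4), 351) = Rational(1399, 4)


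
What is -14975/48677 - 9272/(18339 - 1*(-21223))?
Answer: -521887047/962879737 ≈ -0.54201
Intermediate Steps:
-14975/48677 - 9272/(18339 - 1*(-21223)) = -14975*1/48677 - 9272/(18339 + 21223) = -14975/48677 - 9272/39562 = -14975/48677 - 9272*1/39562 = -14975/48677 - 4636/19781 = -521887047/962879737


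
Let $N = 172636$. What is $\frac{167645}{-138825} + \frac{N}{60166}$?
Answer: $\frac{1387966363}{835254495} \approx 1.6617$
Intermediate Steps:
$\frac{167645}{-138825} + \frac{N}{60166} = \frac{167645}{-138825} + \frac{172636}{60166} = 167645 \left(- \frac{1}{138825}\right) + 172636 \cdot \frac{1}{60166} = - \frac{33529}{27765} + \frac{86318}{30083} = \frac{1387966363}{835254495}$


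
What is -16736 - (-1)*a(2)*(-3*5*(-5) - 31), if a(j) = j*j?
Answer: -16560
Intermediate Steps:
a(j) = j**2
-16736 - (-1)*a(2)*(-3*5*(-5) - 31) = -16736 - (-1)*2**2*(-3*5*(-5) - 31) = -16736 - (-1)*4*(-15*(-5) - 31) = -16736 - (-1)*4*(75 - 31) = -16736 - (-1)*4*44 = -16736 - (-1)*176 = -16736 - 1*(-176) = -16736 + 176 = -16560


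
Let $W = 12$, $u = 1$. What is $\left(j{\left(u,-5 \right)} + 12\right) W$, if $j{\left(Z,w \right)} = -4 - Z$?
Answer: $84$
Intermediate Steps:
$\left(j{\left(u,-5 \right)} + 12\right) W = \left(\left(-4 - 1\right) + 12\right) 12 = \left(-5 + 12\right) 12 = 7 \cdot 12 = 84$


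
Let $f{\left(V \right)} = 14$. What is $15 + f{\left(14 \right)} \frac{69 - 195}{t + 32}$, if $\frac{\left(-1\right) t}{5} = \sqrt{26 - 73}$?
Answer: $\frac{3 \left(- 428 i + 25 \sqrt{47}\right)}{5 \sqrt{47} + 32 i} \approx -10.67 - 27.497 i$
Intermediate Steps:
$t = - 5 i \sqrt{47}$ ($t = - 5 \sqrt{26 - 73} = - 5 \sqrt{-47} = - 5 i \sqrt{47} \approx - 34.278 i$)
$15 + f{\left(14 \right)} \frac{69 - 195}{t + 32} = 15 + 14 \frac{69 - 195}{- 5 i \sqrt{47} + 32} = 15 + 14 \left(- \frac{126}{32 - 5 i \sqrt{47}}\right) = 15 - \frac{1764}{32 - 5 i \sqrt{47}}$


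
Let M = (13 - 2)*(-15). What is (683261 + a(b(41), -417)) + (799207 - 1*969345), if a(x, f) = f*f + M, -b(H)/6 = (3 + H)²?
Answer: 686847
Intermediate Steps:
M = -165 (M = 11*(-15) = -165)
b(H) = -6*(3 + H)²
a(x, f) = -165 + f² (a(x, f) = f*f - 165 = f² - 165 = -165 + f²)
(683261 + a(b(41), -417)) + (799207 - 1*969345) = (683261 + (-165 + (-417)²)) + (799207 - 1*969345) = (683261 + (-165 + 173889)) + (799207 - 969345) = (683261 + 173724) - 170138 = 856985 - 170138 = 686847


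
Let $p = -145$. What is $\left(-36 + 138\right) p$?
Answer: $-14790$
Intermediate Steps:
$\left(-36 + 138\right) p = \left(-36 + 138\right) \left(-145\right) = 102 \left(-145\right) = -14790$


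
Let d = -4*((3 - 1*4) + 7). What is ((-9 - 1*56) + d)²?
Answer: 7921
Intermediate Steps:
d = -24 (d = -4*((3 - 4) + 7) = -4*(-1 + 7) = -4*6 = -24)
((-9 - 1*56) + d)² = ((-9 - 1*56) - 24)² = ((-9 - 56) - 24)² = (-65 - 24)² = (-89)² = 7921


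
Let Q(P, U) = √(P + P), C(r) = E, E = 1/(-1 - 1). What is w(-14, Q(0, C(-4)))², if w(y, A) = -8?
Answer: 64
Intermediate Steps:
E = -½ (E = 1/(-2) = -½ ≈ -0.50000)
C(r) = -½
Q(P, U) = √2*√P (Q(P, U) = √(2*P) = √2*√P)
w(-14, Q(0, C(-4)))² = (-8)² = 64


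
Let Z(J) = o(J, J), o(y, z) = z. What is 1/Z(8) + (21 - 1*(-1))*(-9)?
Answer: -1583/8 ≈ -197.88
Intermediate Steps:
Z(J) = J
1/Z(8) + (21 - 1*(-1))*(-9) = 1/8 + (21 - 1*(-1))*(-9) = 1*(⅛) + (21 + 1)*(-9) = ⅛ + 22*(-9) = ⅛ - 198 = -1583/8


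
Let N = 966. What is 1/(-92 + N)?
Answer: 1/874 ≈ 0.0011442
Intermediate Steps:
1/(-92 + N) = 1/(-92 + 966) = 1/874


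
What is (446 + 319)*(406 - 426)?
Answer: -15300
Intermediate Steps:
(446 + 319)*(406 - 426) = 765*(-20) = -15300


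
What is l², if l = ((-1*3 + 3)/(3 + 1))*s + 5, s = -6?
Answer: 25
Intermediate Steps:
l = 5 (l = ((-1*3 + 3)/(3 + 1))*(-6) + 5 = ((-3 + 3)/4)*(-6) + 5 = (0*(¼))*(-6) + 5 = 0*(-6) + 5 = 0 + 5 = 5)
l² = 5² = 25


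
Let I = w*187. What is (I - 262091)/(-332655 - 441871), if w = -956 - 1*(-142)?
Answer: 414309/774526 ≈ 0.53492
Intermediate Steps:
w = -814 (w = -956 + 142 = -814)
I = -152218 (I = -814*187 = -152218)
(I - 262091)/(-332655 - 441871) = (-152218 - 262091)/(-332655 - 441871) = -414309/(-774526) = -414309*(-1/774526) = 414309/774526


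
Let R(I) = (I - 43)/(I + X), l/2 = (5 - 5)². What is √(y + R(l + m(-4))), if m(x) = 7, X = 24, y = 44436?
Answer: 2*√10675470/31 ≈ 210.80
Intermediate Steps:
l = 0 (l = 2*(5 - 5)² = 2*0² = 2*0 = 0)
R(I) = (-43 + I)/(24 + I) (R(I) = (I - 43)/(I + 24) = (-43 + I)/(24 + I))
√(y + R(l + m(-4))) = √(44436 + (-43 + (0 + 7))/(24 + (0 + 7))) = √(44436 + (-43 + 7)/(24 + 7)) = √(44436 - 36/31) = √(1377480/31) = 2*√10675470/31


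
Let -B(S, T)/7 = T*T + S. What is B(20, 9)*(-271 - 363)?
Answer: 448238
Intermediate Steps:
B(S, T) = -7*S - 7*T² (B(S, T) = -7*(T*T + S) = -7*(T² + S) = -7*(S + T²) = -7*S - 7*T²)
B(20, 9)*(-271 - 363) = (-7*20 - 7*9²)*(-271 - 363) = (-140 - 7*81)*(-634) = (-140 - 567)*(-634) = -707*(-634) = 448238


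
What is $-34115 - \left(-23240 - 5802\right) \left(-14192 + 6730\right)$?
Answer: $-216745519$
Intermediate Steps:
$-34115 - \left(-23240 - 5802\right) \left(-14192 + 6730\right) = -34115 - \left(-29042\right) \left(-7462\right) = -34115 - 216711404 = -216745519$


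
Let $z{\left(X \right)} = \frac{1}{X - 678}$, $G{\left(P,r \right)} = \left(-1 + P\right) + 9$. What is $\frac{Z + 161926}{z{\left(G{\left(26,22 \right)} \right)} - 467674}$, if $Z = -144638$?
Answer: $- \frac{11133472}{301182057} \approx -0.036966$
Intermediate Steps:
$G{\left(P,r \right)} = 8 + P$
$z{\left(X \right)} = \frac{1}{-678 + X}$
$\frac{Z + 161926}{z{\left(G{\left(26,22 \right)} \right)} - 467674} = \frac{-144638 + 161926}{\frac{1}{-678 + \left(8 + 26\right)} - 467674} = \frac{17288}{\frac{1}{-678 + 34} - 467674} = \frac{17288}{\frac{1}{-644} - 467674} = \frac{17288}{- \frac{1}{644} - 467674} = \frac{17288}{- \frac{301182057}{644}} = 17288 \left(- \frac{644}{301182057}\right) = - \frac{11133472}{301182057}$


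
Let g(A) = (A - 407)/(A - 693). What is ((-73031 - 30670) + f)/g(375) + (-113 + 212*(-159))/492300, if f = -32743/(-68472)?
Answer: -1715441585208733/1664630400 ≈ -1.0305e+6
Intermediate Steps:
f = 32743/68472 (f = -32743*(-1/68472) = 32743/68472 ≈ 0.47820)
g(A) = (-407 + A)/(-693 + A)
((-73031 - 30670) + f)/g(375) + (-113 + 212*(-159))/492300 = ((-73031 - 30670) + 32743/68472)/(((-407 + 375)/(-693 + 375))) + (-113 + 212*(-159))/492300 = (-103701 + 32743/68472)/((-32/(-318))) + (-113 - 33708)*(1/492300) = -7100582129/(68472*((-1/318*(-32)))) - 33821*1/492300 = -7100582129/(68472*16/159) - 33821/492300 = -7100582129/68472*159/16 - 33821/492300 = -376330852837/365184 - 33821/492300 = -1715441585208733/1664630400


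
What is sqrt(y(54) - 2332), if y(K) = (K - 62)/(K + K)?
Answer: I*sqrt(188898)/9 ≈ 48.292*I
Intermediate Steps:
y(K) = (-62 + K)/(2*K) (y(K) = (-62 + K)/((2*K)) = (-62 + K)*(1/(2*K)) = (-62 + K)/(2*K))
sqrt(y(54) - 2332) = sqrt((1/2)*(-62 + 54)/54 - 2332) = sqrt((1/2)*(1/54)*(-8) - 2332) = sqrt(-2/27 - 2332) = sqrt(-62966/27) = I*sqrt(188898)/9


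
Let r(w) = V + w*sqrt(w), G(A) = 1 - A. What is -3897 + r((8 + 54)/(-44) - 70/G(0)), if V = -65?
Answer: -3962 - 1571*I*sqrt(34562)/484 ≈ -3962.0 - 603.43*I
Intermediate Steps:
r(w) = -65 + w**(3/2) (r(w) = -65 + w*sqrt(w) = -65 + w**(3/2))
-3897 + r((8 + 54)/(-44) - 70/G(0)) = -3897 + (-65 + ((8 + 54)/(-44) - 70/(1 - 1*0))**(3/2)) = -3897 + (-65 + (62*(-1/44) - 70/(1 + 0))**(3/2)) = -3897 + (-65 + (-31/22 - 70/1)**(3/2)) = -3897 + (-65 + (-31/22 - 70*1)**(3/2)) = -3897 + (-65 + (-31/22 - 70)**(3/2)) = -3897 + (-65 + (-1571/22)**(3/2)) = -3897 + (-65 - 1571*I*sqrt(34562)/484) = -3962 - 1571*I*sqrt(34562)/484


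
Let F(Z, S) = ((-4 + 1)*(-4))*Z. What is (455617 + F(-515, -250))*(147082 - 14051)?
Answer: 59789053547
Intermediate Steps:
F(Z, S) = 12*Z (F(Z, S) = (-3*(-4))*Z = 12*Z)
(455617 + F(-515, -250))*(147082 - 14051) = (455617 + 12*(-515))*(147082 - 14051) = (455617 - 6180)*133031 = 449437*133031 = 59789053547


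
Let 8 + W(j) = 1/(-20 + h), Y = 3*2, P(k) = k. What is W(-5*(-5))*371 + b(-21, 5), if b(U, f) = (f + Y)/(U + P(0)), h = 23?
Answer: -19914/7 ≈ -2844.9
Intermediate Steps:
Y = 6
b(U, f) = (6 + f)/U (b(U, f) = (f + 6)/(U + 0) = (6 + f)/U)
W(j) = -23/3 (W(j) = -8 + 1/(-20 + 23) = -8 + 1/3 = -8 + ⅓ = -23/3)
W(-5*(-5))*371 + b(-21, 5) = -23/3*371 + (6 + 5)/(-21) = -8533/3 - 1/21*11 = -8533/3 - 11/21 = -19914/7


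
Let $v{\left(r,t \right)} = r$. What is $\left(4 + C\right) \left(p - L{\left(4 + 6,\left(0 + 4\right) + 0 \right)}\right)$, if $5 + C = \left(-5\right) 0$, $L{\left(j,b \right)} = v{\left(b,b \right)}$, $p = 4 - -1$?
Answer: $-1$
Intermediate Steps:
$p = 5$ ($p = 4 + 1 = 5$)
$L{\left(j,b \right)} = b$
$C = -5$ ($C = -5 - 0 = -5 + 0 = -5$)
$\left(4 + C\right) \left(p - L{\left(4 + 6,\left(0 + 4\right) + 0 \right)}\right) = \left(4 - 5\right) \left(5 - \left(\left(0 + 4\right) + 0\right)\right) = - (5 - \left(4 + 0\right)) = - (5 - 4) = \left(-1\right) 1 = -1$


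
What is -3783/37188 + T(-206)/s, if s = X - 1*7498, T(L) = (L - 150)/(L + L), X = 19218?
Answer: -380281379/3740988840 ≈ -0.10165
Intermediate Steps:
T(L) = (-150 + L)/(2*L) (T(L) = (-150 + L)/((2*L)) = (-150 + L)*(1/(2*L)) = (-150 + L)/(2*L))
s = 11720 (s = 19218 - 1*7498 = 19218 - 7498 = 11720)
-3783/37188 + T(-206)/s = -3783/37188 + ((½)*(-150 - 206)/(-206))/11720 = -3783*1/37188 + ((½)*(-1/206)*(-356))*(1/11720) = -1261/12396 + (89/103)*(1/11720) = -1261/12396 + 89/1207160 = -380281379/3740988840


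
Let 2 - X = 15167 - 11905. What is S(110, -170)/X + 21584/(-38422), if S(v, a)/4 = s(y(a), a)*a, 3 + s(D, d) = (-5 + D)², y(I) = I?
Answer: 19999735132/3131393 ≈ 6386.9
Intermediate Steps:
s(D, d) = -3 + (-5 + D)²
S(v, a) = 4*a*(-3 + (-5 + a)²) (S(v, a) = 4*((-3 + (-5 + a)²)*a) = 4*(a*(-3 + (-5 + a)²)) = 4*a*(-3 + (-5 + a)²))
X = -3260 (X = 2 - (15167 - 11905) = 2 - 1*3262 = 2 - 3262 = -3260)
S(110, -170)/X + 21584/(-38422) = (4*(-170)*(-3 + (-5 - 170)²))/(-3260) + 21584/(-38422) = (4*(-170)*(-3 + (-175)²))*(-1/3260) + 21584*(-1/38422) = (4*(-170)*(-3 + 30625))*(-1/3260) - 10792/19211 = (4*(-170)*30622)*(-1/3260) - 10792/19211 = -20822960*(-1/3260) - 10792/19211 = 1041148/163 - 10792/19211 = 19999735132/3131393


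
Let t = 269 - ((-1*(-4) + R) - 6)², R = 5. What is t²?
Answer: 67600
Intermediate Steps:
t = 260 (t = 269 - ((-1*(-4) + 5) - 6)² = 269 - ((4 + 5) - 6)² = 269 - (9 - 6)² = 269 - 1*3² = 269 - 1*9 = 269 - 9 = 260)
t² = 260² = 67600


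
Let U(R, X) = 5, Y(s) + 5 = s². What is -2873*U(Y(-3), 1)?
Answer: -14365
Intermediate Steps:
Y(s) = -5 + s²
-2873*U(Y(-3), 1) = -2873*5 = -14365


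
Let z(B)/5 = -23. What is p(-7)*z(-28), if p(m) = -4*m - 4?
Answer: -2760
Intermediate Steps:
z(B) = -115 (z(B) = 5*(-23) = -115)
p(m) = -4 - 4*m
p(-7)*z(-28) = (-4 - 4*(-7))*(-115) = (-4 + 28)*(-115) = 24*(-115) = -2760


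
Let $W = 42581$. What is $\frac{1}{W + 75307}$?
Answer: $\frac{1}{117888} \approx 8.4826 \cdot 10^{-6}$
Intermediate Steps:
$\frac{1}{W + 75307} = \frac{1}{42581 + 75307} = \frac{1}{117888}$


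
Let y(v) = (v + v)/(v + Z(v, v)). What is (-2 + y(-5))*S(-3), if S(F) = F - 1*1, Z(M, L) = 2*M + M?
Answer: 6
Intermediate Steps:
Z(M, L) = 3*M
S(F) = -1 + F (S(F) = F - 1 = -1 + F)
y(v) = 1/2 (y(v) = (v + v)/(v + 3*v) = (2*v)/((4*v)) = (2*v)*(1/(4*v)) = 1/2)
(-2 + y(-5))*S(-3) = (-2 + 1/2)*(-1 - 3) = -3/2*(-4) = 6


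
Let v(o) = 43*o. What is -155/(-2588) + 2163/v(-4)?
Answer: -348199/27821 ≈ -12.516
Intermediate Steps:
-155/(-2588) + 2163/v(-4) = -155/(-2588) + 2163/((43*(-4))) = -155*(-1/2588) + 2163/(-172) = 155/2588 + 2163*(-1/172) = 155/2588 - 2163/172 = -348199/27821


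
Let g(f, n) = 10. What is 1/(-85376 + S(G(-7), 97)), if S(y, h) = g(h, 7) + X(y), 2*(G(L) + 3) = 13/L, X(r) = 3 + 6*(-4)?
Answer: -1/85387 ≈ -1.1711e-5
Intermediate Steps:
X(r) = -21 (X(r) = 3 - 24 = -21)
G(L) = -3 + 13/(2*L) (G(L) = -3 + (13/L)/2 = -3 + 13/(2*L))
S(y, h) = -11 (S(y, h) = 10 - 21 = -11)
1/(-85376 + S(G(-7), 97)) = 1/(-85376 - 11) = 1/(-85387) = -1/85387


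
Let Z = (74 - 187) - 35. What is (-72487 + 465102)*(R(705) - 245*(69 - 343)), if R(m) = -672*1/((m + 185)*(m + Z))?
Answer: 1306558104522622/49573 ≈ 2.6356e+10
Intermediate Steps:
Z = -148 (Z = -113 - 35 = -148)
R(m) = -672/((-148 + m)*(185 + m)) (R(m) = -672*1/((m - 148)*(m + 185)) = -672*1/((-148 + m)*(185 + m)) = -672/((-148 + m)*(185 + m)))
(-72487 + 465102)*(R(705) - 245*(69 - 343)) = (-72487 + 465102)*(-672/(-27380 + 705² + 37*705) - 245*(69 - 343)) = 392615*(-672/(-27380 + 497025 + 26085) - 245*(-274)) = 392615*(-672/495730 + 67130) = 392615*(-672*1/495730 + 67130) = 392615*(-336/247865 + 67130) = 392615*(16639177114/247865) = 1306558104522622/49573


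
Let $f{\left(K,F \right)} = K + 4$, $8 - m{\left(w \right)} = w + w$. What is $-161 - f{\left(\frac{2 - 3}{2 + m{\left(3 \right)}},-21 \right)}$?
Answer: $- \frac{659}{4} \approx -164.75$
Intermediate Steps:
$m{\left(w \right)} = 8 - 2 w$ ($m{\left(w \right)} = 8 - \left(w + w\right) = 8 - 2 w$)
$f{\left(K,F \right)} = 4 + K$
$-161 - f{\left(\frac{2 - 3}{2 + m{\left(3 \right)}},-21 \right)} = -161 - \left(4 + \frac{2 - 3}{2 + \left(8 - 6\right)}\right) = -161 - \left(4 - \frac{1}{2 + \left(8 - 6\right)}\right) = -161 - \left(4 - \frac{1}{2 + 2}\right) = -161 - \left(4 - \frac{1}{4}\right) = -161 - \frac{15}{4} = - \frac{659}{4}$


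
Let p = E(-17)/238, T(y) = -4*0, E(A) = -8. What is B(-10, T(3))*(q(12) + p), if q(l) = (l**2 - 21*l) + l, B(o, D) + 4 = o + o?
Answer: 274272/119 ≈ 2304.8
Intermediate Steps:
T(y) = 0
B(o, D) = -4 + 2*o (B(o, D) = -4 + (o + o) = -4 + 2*o)
q(l) = l**2 - 20*l
p = -4/119 (p = -8/238 = -8*1/238 = -4/119 ≈ -0.033613)
B(-10, T(3))*(q(12) + p) = (-4 + 2*(-10))*(12*(-20 + 12) - 4/119) = (-4 - 20)*(12*(-8) - 4/119) = -24*(-96 - 4/119) = -24*(-11428/119) = 274272/119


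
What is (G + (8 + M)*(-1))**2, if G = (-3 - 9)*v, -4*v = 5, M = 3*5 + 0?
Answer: 64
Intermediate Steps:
M = 15 (M = 15 + 0 = 15)
v = -5/4 (v = -1/4*5 = -5/4 ≈ -1.2500)
G = 15 (G = (-3 - 9)*(-5/4) = -12*(-5/4) = 15)
(G + (8 + M)*(-1))**2 = (15 + (8 + 15)*(-1))**2 = (15 + 23*(-1))**2 = (15 - 23)**2 = (-8)**2 = 64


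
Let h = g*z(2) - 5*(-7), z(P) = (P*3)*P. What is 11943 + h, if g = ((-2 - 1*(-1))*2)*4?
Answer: 11882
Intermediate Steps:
z(P) = 3*P² (z(P) = (3*P)*P = 3*P²)
g = -8 (g = ((-2 + 1)*2)*4 = -1*2*4 = -2*4 = -8)
h = -61 (h = -24*2² - 5*(-7) = -24*4 + 35 = -8*12 + 35 = -96 + 35 = -61)
11943 + h = 11943 - 61 = 11882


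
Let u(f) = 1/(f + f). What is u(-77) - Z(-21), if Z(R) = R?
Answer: 3233/154 ≈ 20.993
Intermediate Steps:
u(f) = 1/(2*f)
u(-77) - Z(-21) = (½)/(-77) - 1*(-21) = (½)*(-1/77) + 21 = -1/154 + 21 = 3233/154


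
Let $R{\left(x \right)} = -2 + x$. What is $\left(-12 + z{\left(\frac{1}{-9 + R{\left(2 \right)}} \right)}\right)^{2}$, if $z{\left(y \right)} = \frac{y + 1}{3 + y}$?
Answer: $\frac{23104}{169} \approx 136.71$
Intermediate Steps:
$z{\left(y \right)} = \frac{1 + y}{3 + y}$
$\left(-12 + z{\left(\frac{1}{-9 + R{\left(2 \right)}} \right)}\right)^{2} = \left(-12 + \frac{1 + \frac{1}{-9 + \left(-2 + 2\right)}}{3 + \frac{1}{-9 + \left(-2 + 2\right)}}\right)^{2} = \left(-12 + \frac{1 + \frac{1}{-9 + 0}}{3 + \frac{1}{-9 + 0}}\right)^{2} = \left(-12 + \frac{1 + \frac{1}{-9}}{3 + \frac{1}{-9}}\right)^{2} = \left(-12 + \frac{1 - \frac{1}{9}}{3 - \frac{1}{9}}\right)^{2} = \left(-12 + \frac{1}{\frac{26}{9}} \cdot \frac{8}{9}\right)^{2} = \left(-12 + \frac{9}{26} \cdot \frac{8}{9}\right)^{2} = \left(-12 + \frac{4}{13}\right)^{2} = \left(- \frac{152}{13}\right)^{2} = \frac{23104}{169}$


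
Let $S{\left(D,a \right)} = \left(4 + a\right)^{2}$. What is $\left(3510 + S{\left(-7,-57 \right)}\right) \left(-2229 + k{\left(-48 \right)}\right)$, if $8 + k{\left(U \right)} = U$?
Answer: $-14438915$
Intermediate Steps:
$k{\left(U \right)} = -8 + U$
$\left(3510 + S{\left(-7,-57 \right)}\right) \left(-2229 + k{\left(-48 \right)}\right) = \left(3510 + \left(4 - 57\right)^{2}\right) \left(-2229 - 56\right) = \left(3510 + \left(-53\right)^{2}\right) \left(-2229 - 56\right) = \left(3510 + 2809\right) \left(-2285\right) = 6319 \left(-2285\right) = -14438915$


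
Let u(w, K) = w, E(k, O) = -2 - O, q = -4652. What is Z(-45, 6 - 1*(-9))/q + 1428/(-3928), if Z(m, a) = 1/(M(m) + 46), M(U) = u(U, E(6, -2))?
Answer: -830873/2284132 ≈ -0.36376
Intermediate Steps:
M(U) = U
Z(m, a) = 1/(46 + m) (Z(m, a) = 1/(m + 46) = 1/(46 + m))
Z(-45, 6 - 1*(-9))/q + 1428/(-3928) = 1/((46 - 45)*(-4652)) + 1428/(-3928) = -1/4652/1 + 1428*(-1/3928) = 1*(-1/4652) - 357/982 = -1/4652 - 357/982 = -830873/2284132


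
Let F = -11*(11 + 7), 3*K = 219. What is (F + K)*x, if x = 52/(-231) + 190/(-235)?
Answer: 1402750/10857 ≈ 129.20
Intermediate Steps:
K = 73 (K = (⅓)*219 = 73)
x = -11222/10857 (x = 52*(-1/231) + 190*(-1/235) = -52/231 - 38/47 = -11222/10857 ≈ -1.0336)
F = -198 (F = -11*18 = -198)
(F + K)*x = (-198 + 73)*(-11222/10857) = -125*(-11222/10857) = 1402750/10857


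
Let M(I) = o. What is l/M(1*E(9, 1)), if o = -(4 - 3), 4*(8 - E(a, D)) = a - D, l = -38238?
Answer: 38238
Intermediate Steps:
E(a, D) = 8 - a/4 + D/4 (E(a, D) = 8 - (a - D)/4 = 8 + (-a/4 + D/4) = 8 - a/4 + D/4)
o = -1 (o = -1*1 = -1)
M(I) = -1
l/M(1*E(9, 1)) = -38238/(-1) = -38238*(-1) = 38238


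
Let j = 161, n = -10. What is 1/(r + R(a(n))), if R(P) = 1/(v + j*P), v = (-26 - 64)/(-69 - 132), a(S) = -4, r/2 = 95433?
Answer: 43118/8229760121 ≈ 5.2393e-6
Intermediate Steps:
r = 190866 (r = 2*95433 = 190866)
v = 30/67 (v = -90/(-201) = -90*(-1/201) = 30/67 ≈ 0.44776)
R(P) = 1/(30/67 + 161*P)
1/(r + R(a(n))) = 1/(190866 + 67/(30 + 10787*(-4))) = 1/(190866 + 67/(30 - 43148)) = 1/(190866 + 67/(-43118)) = 1/(190866 + 67*(-1/43118)) = 1/(190866 - 67/43118) = 1/(8229760121/43118) = 43118/8229760121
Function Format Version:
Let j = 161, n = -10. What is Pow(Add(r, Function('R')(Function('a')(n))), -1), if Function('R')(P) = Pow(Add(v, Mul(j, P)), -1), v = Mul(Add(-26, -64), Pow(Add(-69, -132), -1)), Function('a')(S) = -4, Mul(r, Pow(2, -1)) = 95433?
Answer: Rational(43118, 8229760121) ≈ 5.2393e-6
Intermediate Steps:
r = 190866 (r = Mul(2, 95433) = 190866)
v = Rational(30, 67) (v = Mul(-90, Pow(-201, -1)) = Mul(-90, Rational(-1, 201)) = Rational(30, 67) ≈ 0.44776)
Function('R')(P) = Pow(Add(Rational(30, 67), Mul(161, P)), -1)
Pow(Add(r, Function('R')(Function('a')(n))), -1) = Pow(Add(190866, Mul(67, Pow(Add(30, Mul(10787, -4)), -1))), -1) = Pow(Add(190866, Mul(67, Pow(Add(30, -43148), -1))), -1) = Pow(Add(190866, Mul(67, Pow(-43118, -1))), -1) = Pow(Add(190866, Mul(67, Rational(-1, 43118))), -1) = Pow(Add(190866, Rational(-67, 43118)), -1) = Pow(Rational(8229760121, 43118), -1) = Rational(43118, 8229760121)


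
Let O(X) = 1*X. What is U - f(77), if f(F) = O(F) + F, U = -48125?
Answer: -48279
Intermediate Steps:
O(X) = X
f(F) = 2*F (f(F) = F + F = 2*F)
U - f(77) = -48125 - 2*77 = -48125 - 1*154 = -48125 - 154 = -48279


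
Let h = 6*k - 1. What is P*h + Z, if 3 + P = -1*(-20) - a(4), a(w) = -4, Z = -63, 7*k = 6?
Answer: 24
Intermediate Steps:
k = 6/7 (k = (1/7)*6 = 6/7 ≈ 0.85714)
h = 29/7 (h = 6*(6/7) - 1 = 36/7 - 1 = 29/7 ≈ 4.1429)
P = 21 (P = -3 + (-1*(-20) - 1*(-4)) = -3 + (20 + 4) = -3 + 24 = 21)
P*h + Z = 21*(29/7) - 63 = 87 - 63 = 24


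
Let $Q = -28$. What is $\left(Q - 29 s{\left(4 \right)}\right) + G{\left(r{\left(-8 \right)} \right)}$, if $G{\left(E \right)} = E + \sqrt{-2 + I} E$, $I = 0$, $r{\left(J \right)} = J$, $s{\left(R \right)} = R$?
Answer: $-152 - 8 i \sqrt{2} \approx -152.0 - 11.314 i$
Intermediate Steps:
$G{\left(E \right)} = E + i E \sqrt{2}$ ($G{\left(E \right)} = E + \sqrt{-2 + 0} E = E + \sqrt{-2} E = E + i \sqrt{2} E = E + i E \sqrt{2}$)
$\left(Q - 29 s{\left(4 \right)}\right) + G{\left(r{\left(-8 \right)} \right)} = \left(-28 - 116\right) - 8 \left(1 + i \sqrt{2}\right) = \left(-28 - 116\right) - \left(8 + 8 i \sqrt{2}\right) = -144 - \left(8 + 8 i \sqrt{2}\right) = -152 - 8 i \sqrt{2}$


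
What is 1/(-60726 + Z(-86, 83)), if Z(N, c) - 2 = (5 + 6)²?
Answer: -1/60603 ≈ -1.6501e-5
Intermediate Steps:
Z(N, c) = 123 (Z(N, c) = 2 + (5 + 6)² = 2 + 11² = 2 + 121 = 123)
1/(-60726 + Z(-86, 83)) = 1/(-60726 + 123) = 1/(-60603) = -1/60603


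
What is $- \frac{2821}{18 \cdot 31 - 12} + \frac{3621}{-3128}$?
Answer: $- \frac{3491}{552} \approx -6.3243$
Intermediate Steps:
$- \frac{2821}{18 \cdot 31 - 12} + \frac{3621}{-3128} = - \frac{2821}{558 - 12} + 3621 \left(- \frac{1}{3128}\right) = - \frac{2821}{558 - 12} - \frac{213}{184} = - \frac{2821}{546} - \frac{213}{184} = \left(-2821\right) \frac{1}{546} - \frac{213}{184} = - \frac{31}{6} - \frac{213}{184} = - \frac{3491}{552}$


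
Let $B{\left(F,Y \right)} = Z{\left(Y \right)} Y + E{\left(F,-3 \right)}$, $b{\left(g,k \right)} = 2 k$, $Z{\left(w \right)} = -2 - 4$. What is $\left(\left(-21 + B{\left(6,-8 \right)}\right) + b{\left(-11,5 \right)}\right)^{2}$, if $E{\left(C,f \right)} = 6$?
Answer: $1849$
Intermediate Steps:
$Z{\left(w \right)} = -6$
$B{\left(F,Y \right)} = 6 - 6 Y$ ($B{\left(F,Y \right)} = - 6 Y + 6 = 6 - 6 Y$)
$\left(\left(-21 + B{\left(6,-8 \right)}\right) + b{\left(-11,5 \right)}\right)^{2} = \left(\left(-21 + \left(6 - -48\right)\right) + 2 \cdot 5\right)^{2} = \left(\left(-21 + \left(6 + 48\right)\right) + 10\right)^{2} = \left(\left(-21 + 54\right) + 10\right)^{2} = \left(33 + 10\right)^{2} = 43^{2} = 1849$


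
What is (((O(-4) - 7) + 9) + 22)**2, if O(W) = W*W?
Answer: 1600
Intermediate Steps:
O(W) = W**2
(((O(-4) - 7) + 9) + 22)**2 = ((((-4)**2 - 7) + 9) + 22)**2 = (((16 - 7) + 9) + 22)**2 = ((9 + 9) + 22)**2 = (18 + 22)**2 = 40**2 = 1600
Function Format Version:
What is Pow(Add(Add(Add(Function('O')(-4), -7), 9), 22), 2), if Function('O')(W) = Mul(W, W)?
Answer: 1600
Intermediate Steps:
Function('O')(W) = Pow(W, 2)
Pow(Add(Add(Add(Function('O')(-4), -7), 9), 22), 2) = Pow(Add(Add(Add(Pow(-4, 2), -7), 9), 22), 2) = Pow(Add(Add(Add(16, -7), 9), 22), 2) = Pow(Add(Add(9, 9), 22), 2) = Pow(Add(18, 22), 2) = Pow(40, 2) = 1600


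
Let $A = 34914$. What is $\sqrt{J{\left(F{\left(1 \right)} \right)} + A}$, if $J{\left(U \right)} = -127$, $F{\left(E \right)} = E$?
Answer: $\sqrt{34787} \approx 186.51$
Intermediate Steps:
$\sqrt{J{\left(F{\left(1 \right)} \right)} + A} = \sqrt{-127 + 34914} = \sqrt{34787}$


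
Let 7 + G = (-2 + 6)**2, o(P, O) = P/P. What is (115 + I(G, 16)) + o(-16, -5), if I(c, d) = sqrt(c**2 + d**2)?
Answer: 116 + sqrt(337) ≈ 134.36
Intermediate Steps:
o(P, O) = 1
G = 9 (G = -7 + (-2 + 6)**2 = -7 + 4**2 = -7 + 16 = 9)
(115 + I(G, 16)) + o(-16, -5) = (115 + sqrt(9**2 + 16**2)) + 1 = (115 + sqrt(81 + 256)) + 1 = (115 + sqrt(337)) + 1 = 116 + sqrt(337)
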